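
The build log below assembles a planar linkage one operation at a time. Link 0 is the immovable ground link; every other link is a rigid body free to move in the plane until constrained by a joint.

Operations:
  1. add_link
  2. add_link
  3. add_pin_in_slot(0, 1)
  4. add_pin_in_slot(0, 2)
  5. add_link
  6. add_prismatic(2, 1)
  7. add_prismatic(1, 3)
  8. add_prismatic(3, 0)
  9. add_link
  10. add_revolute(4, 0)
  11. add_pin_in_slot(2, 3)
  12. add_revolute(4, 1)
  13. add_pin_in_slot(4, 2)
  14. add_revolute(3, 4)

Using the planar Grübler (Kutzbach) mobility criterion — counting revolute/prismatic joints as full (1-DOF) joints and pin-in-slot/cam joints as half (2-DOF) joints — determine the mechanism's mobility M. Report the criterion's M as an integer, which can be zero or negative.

M = -4

(L,J1,J2)=(1,0,0); link0 fixed
link1: (2,0,0)
link2: (3,0,0)
PS 0-1 [J2]: (3,0,1)
PS 0-2 [J2]: (3,0,2)
link3: (4,0,2)
P 2-1 [J1]: (4,1,2)
P 1-3 [J1]: (4,2,2)
P 3-0 [J1]: (4,3,2)
link4: (5,3,2)
R 4-0 [J1]: (5,4,2)
PS 2-3 [J2]: (5,4,3)
R 4-1 [J1]: (5,5,3)
PS 4-2 [J2]: (5,5,4)
R 3-4 [J1]: (5,6,4)
Grübler: 3·4 − 2·6 − 4 = -4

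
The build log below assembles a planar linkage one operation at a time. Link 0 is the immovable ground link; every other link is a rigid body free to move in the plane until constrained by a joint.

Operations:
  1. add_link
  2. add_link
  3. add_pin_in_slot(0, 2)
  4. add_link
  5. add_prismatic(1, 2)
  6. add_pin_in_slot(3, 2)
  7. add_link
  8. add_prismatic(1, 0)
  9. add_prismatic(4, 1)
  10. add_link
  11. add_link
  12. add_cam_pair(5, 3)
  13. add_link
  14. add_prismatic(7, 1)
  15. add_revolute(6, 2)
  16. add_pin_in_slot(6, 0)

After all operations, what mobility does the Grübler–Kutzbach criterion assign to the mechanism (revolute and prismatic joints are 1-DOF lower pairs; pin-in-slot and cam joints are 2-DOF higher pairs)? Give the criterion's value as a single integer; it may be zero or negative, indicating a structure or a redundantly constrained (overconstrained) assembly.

L=1 J1=0 J2=0
add link → L=2 J1=0 J2=0
add link → L=3 J1=0 J2=0
PS@0,2 dof=2 J2 → L=3 J1=0 J2=1
add link → L=4 J1=0 J2=1
P@1,2 dof=1 J1 → L=4 J1=1 J2=1
PS@3,2 dof=2 J2 → L=4 J1=1 J2=2
add link → L=5 J1=1 J2=2
P@1,0 dof=1 J1 → L=5 J1=2 J2=2
P@4,1 dof=1 J1 → L=5 J1=3 J2=2
add link → L=6 J1=3 J2=2
add link → L=7 J1=3 J2=2
C@5,3 dof=2 J2 → L=7 J1=3 J2=3
add link → L=8 J1=3 J2=3
P@7,1 dof=1 J1 → L=8 J1=4 J2=3
R@6,2 dof=1 J1 → L=8 J1=5 J2=3
PS@6,0 dof=2 J2 → L=8 J1=5 J2=4
M=3(L−1)−2J1−J2=3·7−2·5−4=7

M = 7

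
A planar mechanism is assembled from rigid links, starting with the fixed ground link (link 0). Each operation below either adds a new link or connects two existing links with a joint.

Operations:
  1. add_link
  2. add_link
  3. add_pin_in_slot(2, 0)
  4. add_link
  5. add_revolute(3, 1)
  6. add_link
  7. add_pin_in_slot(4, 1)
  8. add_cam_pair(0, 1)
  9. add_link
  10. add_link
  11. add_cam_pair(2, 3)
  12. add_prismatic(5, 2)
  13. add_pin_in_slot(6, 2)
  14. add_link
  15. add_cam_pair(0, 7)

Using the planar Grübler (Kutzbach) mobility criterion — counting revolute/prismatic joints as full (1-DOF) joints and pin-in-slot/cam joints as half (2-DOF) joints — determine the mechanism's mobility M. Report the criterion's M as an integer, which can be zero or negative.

M = 11

ground; <1,0,0>
#1 <2,0,0>
#2 <3,0,0>
PS:2↔0 J2 <3,0,1>
#3 <4,0,1>
R:3↔1 J1 <4,1,1>
#4 <5,1,1>
PS:4↔1 J2 <5,1,2>
C:0↔1 J2 <5,1,3>
#5 <6,1,3>
#6 <7,1,3>
C:2↔3 J2 <7,1,4>
P:5↔2 J1 <7,2,4>
PS:6↔2 J2 <7,2,5>
#7 <8,2,5>
C:0↔7 J2 <8,2,6>
3×7 − 2×2 − 1×6 = 11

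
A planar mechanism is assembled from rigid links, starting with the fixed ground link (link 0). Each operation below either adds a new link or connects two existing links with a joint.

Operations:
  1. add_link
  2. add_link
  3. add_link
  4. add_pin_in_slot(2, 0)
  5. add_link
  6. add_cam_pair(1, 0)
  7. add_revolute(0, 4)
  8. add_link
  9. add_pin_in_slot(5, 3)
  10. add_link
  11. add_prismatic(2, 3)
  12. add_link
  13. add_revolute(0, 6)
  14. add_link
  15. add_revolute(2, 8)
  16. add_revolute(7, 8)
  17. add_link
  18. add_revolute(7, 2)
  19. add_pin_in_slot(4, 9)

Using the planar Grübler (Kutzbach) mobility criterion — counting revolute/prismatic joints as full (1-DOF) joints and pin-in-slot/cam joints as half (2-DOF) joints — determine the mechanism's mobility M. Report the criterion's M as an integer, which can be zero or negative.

M = 11

ground; <1,0,0>
#1 <2,0,0>
#2 <3,0,0>
#3 <4,0,0>
PS:2↔0 J2 <4,0,1>
#4 <5,0,1>
C:1↔0 J2 <5,0,2>
R:0↔4 J1 <5,1,2>
#5 <6,1,2>
PS:5↔3 J2 <6,1,3>
#6 <7,1,3>
P:2↔3 J1 <7,2,3>
#7 <8,2,3>
R:0↔6 J1 <8,3,3>
#8 <9,3,3>
R:2↔8 J1 <9,4,3>
R:7↔8 J1 <9,5,3>
#9 <10,5,3>
R:7↔2 J1 <10,6,3>
PS:4↔9 J2 <10,6,4>
3×9 − 2×6 − 1×4 = 11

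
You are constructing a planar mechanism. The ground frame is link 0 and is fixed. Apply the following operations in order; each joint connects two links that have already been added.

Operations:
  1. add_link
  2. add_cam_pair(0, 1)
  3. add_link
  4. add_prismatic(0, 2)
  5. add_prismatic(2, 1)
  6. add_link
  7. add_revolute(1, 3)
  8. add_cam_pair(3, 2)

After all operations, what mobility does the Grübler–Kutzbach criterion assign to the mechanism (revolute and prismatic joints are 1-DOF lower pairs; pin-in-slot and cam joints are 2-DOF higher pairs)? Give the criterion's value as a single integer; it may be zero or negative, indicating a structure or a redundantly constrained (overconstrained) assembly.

link 0 = ground. State L|J1|J2 = 1|0|0
+link1  2|0|0
C(0,1) f=2→J2  2|0|1
+link2  3|0|1
P(0,2) f=1→J1  3|1|1
P(2,1) f=1→J1  3|2|1
+link3  4|2|1
R(1,3) f=1→J1  4|3|1
C(3,2) f=2→J2  4|3|2
M = 3(4−1)−2·3−2 = 9−6−2 = 1

M = 1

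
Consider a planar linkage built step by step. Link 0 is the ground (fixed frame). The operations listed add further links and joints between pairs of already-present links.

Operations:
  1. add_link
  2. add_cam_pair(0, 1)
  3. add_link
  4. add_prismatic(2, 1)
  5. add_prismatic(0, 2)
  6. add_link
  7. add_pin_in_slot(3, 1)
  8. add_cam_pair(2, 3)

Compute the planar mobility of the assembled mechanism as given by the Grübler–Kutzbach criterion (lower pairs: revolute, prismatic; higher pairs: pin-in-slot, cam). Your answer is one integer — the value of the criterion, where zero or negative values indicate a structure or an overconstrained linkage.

(L,J1,J2)=(1,0,0); link0 fixed
link1: (2,0,0)
C 0-1 [J2]: (2,0,1)
link2: (3,0,1)
P 2-1 [J1]: (3,1,1)
P 0-2 [J1]: (3,2,1)
link3: (4,2,1)
PS 3-1 [J2]: (4,2,2)
C 2-3 [J2]: (4,2,3)
Grübler: 3·3 − 2·2 − 3 = 2

M = 2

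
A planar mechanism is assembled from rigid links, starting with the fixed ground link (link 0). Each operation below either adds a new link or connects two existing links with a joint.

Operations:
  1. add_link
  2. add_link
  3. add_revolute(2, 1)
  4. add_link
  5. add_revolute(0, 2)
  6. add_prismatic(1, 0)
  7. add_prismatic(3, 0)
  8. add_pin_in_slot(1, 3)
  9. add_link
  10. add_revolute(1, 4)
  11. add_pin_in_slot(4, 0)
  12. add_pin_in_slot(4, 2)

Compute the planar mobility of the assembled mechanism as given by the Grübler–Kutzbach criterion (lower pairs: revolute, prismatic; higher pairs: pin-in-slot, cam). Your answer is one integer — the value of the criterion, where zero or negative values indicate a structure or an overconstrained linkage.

ground; <1,0,0>
#1 <2,0,0>
#2 <3,0,0>
R:2↔1 J1 <3,1,0>
#3 <4,1,0>
R:0↔2 J1 <4,2,0>
P:1↔0 J1 <4,3,0>
P:3↔0 J1 <4,4,0>
PS:1↔3 J2 <4,4,1>
#4 <5,4,1>
R:1↔4 J1 <5,5,1>
PS:4↔0 J2 <5,5,2>
PS:4↔2 J2 <5,5,3>
3×4 − 2×5 − 1×3 = -1

M = -1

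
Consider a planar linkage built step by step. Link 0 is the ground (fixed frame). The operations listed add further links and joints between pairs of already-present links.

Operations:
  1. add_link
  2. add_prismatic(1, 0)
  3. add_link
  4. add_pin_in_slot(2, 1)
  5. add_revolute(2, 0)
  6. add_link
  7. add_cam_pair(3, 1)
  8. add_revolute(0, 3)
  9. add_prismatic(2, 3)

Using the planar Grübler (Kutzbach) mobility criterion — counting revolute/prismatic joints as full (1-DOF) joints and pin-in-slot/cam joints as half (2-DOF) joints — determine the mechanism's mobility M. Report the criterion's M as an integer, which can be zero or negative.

M = -1

L=1 J1=0 J2=0
add link → L=2 J1=0 J2=0
P@1,0 dof=1 J1 → L=2 J1=1 J2=0
add link → L=3 J1=1 J2=0
PS@2,1 dof=2 J2 → L=3 J1=1 J2=1
R@2,0 dof=1 J1 → L=3 J1=2 J2=1
add link → L=4 J1=2 J2=1
C@3,1 dof=2 J2 → L=4 J1=2 J2=2
R@0,3 dof=1 J1 → L=4 J1=3 J2=2
P@2,3 dof=1 J1 → L=4 J1=4 J2=2
M=3(L−1)−2J1−J2=3·3−2·4−2=-1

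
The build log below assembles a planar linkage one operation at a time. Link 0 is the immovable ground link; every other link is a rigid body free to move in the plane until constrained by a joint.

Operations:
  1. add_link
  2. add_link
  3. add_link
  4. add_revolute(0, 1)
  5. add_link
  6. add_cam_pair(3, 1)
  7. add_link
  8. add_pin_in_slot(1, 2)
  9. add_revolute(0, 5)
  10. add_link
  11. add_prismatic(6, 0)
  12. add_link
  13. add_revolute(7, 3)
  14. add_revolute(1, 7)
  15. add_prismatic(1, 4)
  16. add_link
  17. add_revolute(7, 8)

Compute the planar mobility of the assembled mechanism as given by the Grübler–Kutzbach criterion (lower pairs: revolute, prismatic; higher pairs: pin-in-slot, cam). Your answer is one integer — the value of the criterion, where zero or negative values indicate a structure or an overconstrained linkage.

ground; <1,0,0>
#1 <2,0,0>
#2 <3,0,0>
#3 <4,0,0>
R:0↔1 J1 <4,1,0>
#4 <5,1,0>
C:3↔1 J2 <5,1,1>
#5 <6,1,1>
PS:1↔2 J2 <6,1,2>
R:0↔5 J1 <6,2,2>
#6 <7,2,2>
P:6↔0 J1 <7,3,2>
#7 <8,3,2>
R:7↔3 J1 <8,4,2>
R:1↔7 J1 <8,5,2>
P:1↔4 J1 <8,6,2>
#8 <9,6,2>
R:7↔8 J1 <9,7,2>
3×8 − 2×7 − 1×2 = 8

M = 8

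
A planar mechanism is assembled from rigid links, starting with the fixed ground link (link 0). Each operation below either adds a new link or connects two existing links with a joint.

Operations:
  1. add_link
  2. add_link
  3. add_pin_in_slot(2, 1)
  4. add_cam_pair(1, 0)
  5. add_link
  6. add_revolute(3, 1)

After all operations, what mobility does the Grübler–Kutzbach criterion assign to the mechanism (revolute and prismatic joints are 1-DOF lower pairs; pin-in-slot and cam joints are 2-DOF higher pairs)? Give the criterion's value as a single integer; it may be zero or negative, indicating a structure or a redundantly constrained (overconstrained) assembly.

M = 5

ground; <1,0,0>
#1 <2,0,0>
#2 <3,0,0>
PS:2↔1 J2 <3,0,1>
C:1↔0 J2 <3,0,2>
#3 <4,0,2>
R:3↔1 J1 <4,1,2>
3×3 − 2×1 − 1×2 = 5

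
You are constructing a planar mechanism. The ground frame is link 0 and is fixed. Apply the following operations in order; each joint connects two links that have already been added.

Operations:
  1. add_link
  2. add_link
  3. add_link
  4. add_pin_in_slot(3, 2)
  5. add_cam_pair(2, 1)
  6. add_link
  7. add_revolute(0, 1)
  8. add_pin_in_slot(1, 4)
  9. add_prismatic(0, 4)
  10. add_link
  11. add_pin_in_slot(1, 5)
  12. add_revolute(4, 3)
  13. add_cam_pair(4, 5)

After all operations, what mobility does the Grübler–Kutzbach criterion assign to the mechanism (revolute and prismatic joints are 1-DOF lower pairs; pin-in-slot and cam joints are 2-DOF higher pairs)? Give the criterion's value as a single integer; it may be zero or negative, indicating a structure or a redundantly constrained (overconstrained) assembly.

[1;0;0] (link 0 is ground)
L+ [2;0;0]
L+ [3;0;0]
L+ [4;0;0]
PS(3,2)∈J2 [4;0;1]
C(2,1)∈J2 [4;0;2]
L+ [5;0;2]
R(0,1)∈J1 [5;1;2]
PS(1,4)∈J2 [5;1;3]
P(0,4)∈J1 [5;2;3]
L+ [6;2;3]
PS(1,5)∈J2 [6;2;4]
R(4,3)∈J1 [6;3;4]
C(4,5)∈J2 [6;3;5]
mobility = 15 − 6 − 5 = 4

M = 4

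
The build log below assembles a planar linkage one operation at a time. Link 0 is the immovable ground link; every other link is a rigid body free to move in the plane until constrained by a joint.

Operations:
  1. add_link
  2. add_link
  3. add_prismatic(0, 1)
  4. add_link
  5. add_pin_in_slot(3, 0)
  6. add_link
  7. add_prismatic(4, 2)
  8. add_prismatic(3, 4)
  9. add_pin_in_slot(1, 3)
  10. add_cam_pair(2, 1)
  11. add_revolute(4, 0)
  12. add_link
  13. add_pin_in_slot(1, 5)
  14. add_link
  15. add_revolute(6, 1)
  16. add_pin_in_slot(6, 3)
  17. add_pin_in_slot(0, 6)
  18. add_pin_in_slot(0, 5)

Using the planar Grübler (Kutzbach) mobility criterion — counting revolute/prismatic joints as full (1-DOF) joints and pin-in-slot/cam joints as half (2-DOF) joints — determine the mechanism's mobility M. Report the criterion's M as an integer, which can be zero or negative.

(L,J1,J2)=(1,0,0); link0 fixed
link1: (2,0,0)
link2: (3,0,0)
P 0-1 [J1]: (3,1,0)
link3: (4,1,0)
PS 3-0 [J2]: (4,1,1)
link4: (5,1,1)
P 4-2 [J1]: (5,2,1)
P 3-4 [J1]: (5,3,1)
PS 1-3 [J2]: (5,3,2)
C 2-1 [J2]: (5,3,3)
R 4-0 [J1]: (5,4,3)
link5: (6,4,3)
PS 1-5 [J2]: (6,4,4)
link6: (7,4,4)
R 6-1 [J1]: (7,5,4)
PS 6-3 [J2]: (7,5,5)
PS 0-6 [J2]: (7,5,6)
PS 0-5 [J2]: (7,5,7)
Grübler: 3·6 − 2·5 − 7 = 1

M = 1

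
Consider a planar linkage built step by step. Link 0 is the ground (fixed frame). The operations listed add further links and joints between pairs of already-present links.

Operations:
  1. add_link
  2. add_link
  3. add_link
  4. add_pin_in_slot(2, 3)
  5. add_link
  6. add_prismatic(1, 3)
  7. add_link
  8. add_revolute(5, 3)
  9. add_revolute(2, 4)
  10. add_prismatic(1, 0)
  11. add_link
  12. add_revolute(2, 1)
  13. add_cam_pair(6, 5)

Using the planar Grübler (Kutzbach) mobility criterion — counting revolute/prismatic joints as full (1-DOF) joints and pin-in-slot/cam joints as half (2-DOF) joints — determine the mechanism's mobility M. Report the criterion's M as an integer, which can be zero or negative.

M = 6

ground; <1,0,0>
#1 <2,0,0>
#2 <3,0,0>
#3 <4,0,0>
PS:2↔3 J2 <4,0,1>
#4 <5,0,1>
P:1↔3 J1 <5,1,1>
#5 <6,1,1>
R:5↔3 J1 <6,2,1>
R:2↔4 J1 <6,3,1>
P:1↔0 J1 <6,4,1>
#6 <7,4,1>
R:2↔1 J1 <7,5,1>
C:6↔5 J2 <7,5,2>
3×6 − 2×5 − 1×2 = 6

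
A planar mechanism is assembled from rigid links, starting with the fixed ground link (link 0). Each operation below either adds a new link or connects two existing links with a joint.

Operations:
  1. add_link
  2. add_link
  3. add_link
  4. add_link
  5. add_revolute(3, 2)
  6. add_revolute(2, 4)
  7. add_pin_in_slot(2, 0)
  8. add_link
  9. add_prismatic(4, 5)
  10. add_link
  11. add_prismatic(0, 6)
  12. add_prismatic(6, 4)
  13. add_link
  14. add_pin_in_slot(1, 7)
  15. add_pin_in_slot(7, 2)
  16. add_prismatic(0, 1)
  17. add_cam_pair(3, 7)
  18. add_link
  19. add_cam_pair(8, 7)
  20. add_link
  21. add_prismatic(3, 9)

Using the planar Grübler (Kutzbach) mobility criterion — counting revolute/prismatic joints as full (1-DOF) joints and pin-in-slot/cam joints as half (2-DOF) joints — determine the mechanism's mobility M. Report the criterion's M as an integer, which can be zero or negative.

link 0 = ground. State L|J1|J2 = 1|0|0
+link1  2|0|0
+link2  3|0|0
+link3  4|0|0
+link4  5|0|0
R(3,2) f=1→J1  5|1|0
R(2,4) f=1→J1  5|2|0
PS(2,0) f=2→J2  5|2|1
+link5  6|2|1
P(4,5) f=1→J1  6|3|1
+link6  7|3|1
P(0,6) f=1→J1  7|4|1
P(6,4) f=1→J1  7|5|1
+link7  8|5|1
PS(1,7) f=2→J2  8|5|2
PS(7,2) f=2→J2  8|5|3
P(0,1) f=1→J1  8|6|3
C(3,7) f=2→J2  8|6|4
+link8  9|6|4
C(8,7) f=2→J2  9|6|5
+link9  10|6|5
P(3,9) f=1→J1  10|7|5
M = 3(10−1)−2·7−5 = 27−14−5 = 8

M = 8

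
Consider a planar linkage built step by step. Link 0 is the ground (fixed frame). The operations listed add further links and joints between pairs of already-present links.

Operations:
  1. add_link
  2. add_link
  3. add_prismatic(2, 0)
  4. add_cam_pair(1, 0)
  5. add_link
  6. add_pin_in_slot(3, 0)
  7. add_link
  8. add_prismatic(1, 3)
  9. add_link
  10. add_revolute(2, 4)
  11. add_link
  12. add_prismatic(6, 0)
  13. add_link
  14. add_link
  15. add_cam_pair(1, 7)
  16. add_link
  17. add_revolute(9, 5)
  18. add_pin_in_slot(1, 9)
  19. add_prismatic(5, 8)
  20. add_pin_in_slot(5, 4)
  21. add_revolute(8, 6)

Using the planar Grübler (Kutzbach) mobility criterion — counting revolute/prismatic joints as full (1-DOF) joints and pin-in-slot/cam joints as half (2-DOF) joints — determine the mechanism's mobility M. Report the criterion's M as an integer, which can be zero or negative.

M = 8

[1;0;0] (link 0 is ground)
L+ [2;0;0]
L+ [3;0;0]
P(2,0)∈J1 [3;1;0]
C(1,0)∈J2 [3;1;1]
L+ [4;1;1]
PS(3,0)∈J2 [4;1;2]
L+ [5;1;2]
P(1,3)∈J1 [5;2;2]
L+ [6;2;2]
R(2,4)∈J1 [6;3;2]
L+ [7;3;2]
P(6,0)∈J1 [7;4;2]
L+ [8;4;2]
L+ [9;4;2]
C(1,7)∈J2 [9;4;3]
L+ [10;4;3]
R(9,5)∈J1 [10;5;3]
PS(1,9)∈J2 [10;5;4]
P(5,8)∈J1 [10;6;4]
PS(5,4)∈J2 [10;6;5]
R(8,6)∈J1 [10;7;5]
mobility = 27 − 14 − 5 = 8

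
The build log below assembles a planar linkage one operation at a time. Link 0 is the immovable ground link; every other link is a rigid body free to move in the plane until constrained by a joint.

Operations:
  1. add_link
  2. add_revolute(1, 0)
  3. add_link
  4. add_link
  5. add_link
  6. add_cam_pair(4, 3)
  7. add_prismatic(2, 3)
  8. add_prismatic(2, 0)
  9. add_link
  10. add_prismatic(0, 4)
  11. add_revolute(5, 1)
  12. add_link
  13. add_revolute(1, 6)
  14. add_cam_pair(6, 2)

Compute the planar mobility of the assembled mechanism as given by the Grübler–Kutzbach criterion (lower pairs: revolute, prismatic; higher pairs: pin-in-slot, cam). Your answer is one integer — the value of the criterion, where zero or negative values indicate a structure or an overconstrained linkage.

[1;0;0] (link 0 is ground)
L+ [2;0;0]
R(1,0)∈J1 [2;1;0]
L+ [3;1;0]
L+ [4;1;0]
L+ [5;1;0]
C(4,3)∈J2 [5;1;1]
P(2,3)∈J1 [5;2;1]
P(2,0)∈J1 [5;3;1]
L+ [6;3;1]
P(0,4)∈J1 [6;4;1]
R(5,1)∈J1 [6;5;1]
L+ [7;5;1]
R(1,6)∈J1 [7;6;1]
C(6,2)∈J2 [7;6;2]
mobility = 18 − 12 − 2 = 4

M = 4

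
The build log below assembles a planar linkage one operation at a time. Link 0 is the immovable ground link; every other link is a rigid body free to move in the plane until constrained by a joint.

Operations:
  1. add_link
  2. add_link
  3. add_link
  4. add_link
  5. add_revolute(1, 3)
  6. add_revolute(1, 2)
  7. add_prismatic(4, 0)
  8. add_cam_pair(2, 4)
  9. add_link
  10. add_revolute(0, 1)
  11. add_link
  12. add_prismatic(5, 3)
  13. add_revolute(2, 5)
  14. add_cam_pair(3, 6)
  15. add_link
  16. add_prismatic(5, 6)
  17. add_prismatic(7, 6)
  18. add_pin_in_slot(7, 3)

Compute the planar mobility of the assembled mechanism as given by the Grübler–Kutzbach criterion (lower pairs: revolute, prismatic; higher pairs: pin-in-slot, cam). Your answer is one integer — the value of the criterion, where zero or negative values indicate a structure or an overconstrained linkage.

ground; <1,0,0>
#1 <2,0,0>
#2 <3,0,0>
#3 <4,0,0>
#4 <5,0,0>
R:1↔3 J1 <5,1,0>
R:1↔2 J1 <5,2,0>
P:4↔0 J1 <5,3,0>
C:2↔4 J2 <5,3,1>
#5 <6,3,1>
R:0↔1 J1 <6,4,1>
#6 <7,4,1>
P:5↔3 J1 <7,5,1>
R:2↔5 J1 <7,6,1>
C:3↔6 J2 <7,6,2>
#7 <8,6,2>
P:5↔6 J1 <8,7,2>
P:7↔6 J1 <8,8,2>
PS:7↔3 J2 <8,8,3>
3×7 − 2×8 − 1×3 = 2

M = 2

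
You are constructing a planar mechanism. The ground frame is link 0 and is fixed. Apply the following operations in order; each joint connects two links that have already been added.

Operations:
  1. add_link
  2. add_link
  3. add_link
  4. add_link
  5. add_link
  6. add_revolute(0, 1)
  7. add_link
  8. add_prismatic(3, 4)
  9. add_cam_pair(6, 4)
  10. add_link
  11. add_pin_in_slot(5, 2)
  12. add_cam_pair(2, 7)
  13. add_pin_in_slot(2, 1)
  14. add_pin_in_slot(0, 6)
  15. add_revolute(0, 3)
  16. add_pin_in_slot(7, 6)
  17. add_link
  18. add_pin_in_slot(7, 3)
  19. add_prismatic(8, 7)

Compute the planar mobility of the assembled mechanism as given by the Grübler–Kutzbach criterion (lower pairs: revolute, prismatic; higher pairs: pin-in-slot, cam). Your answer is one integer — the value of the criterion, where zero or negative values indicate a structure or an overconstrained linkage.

[1;0;0] (link 0 is ground)
L+ [2;0;0]
L+ [3;0;0]
L+ [4;0;0]
L+ [5;0;0]
L+ [6;0;0]
R(0,1)∈J1 [6;1;0]
L+ [7;1;0]
P(3,4)∈J1 [7;2;0]
C(6,4)∈J2 [7;2;1]
L+ [8;2;1]
PS(5,2)∈J2 [8;2;2]
C(2,7)∈J2 [8;2;3]
PS(2,1)∈J2 [8;2;4]
PS(0,6)∈J2 [8;2;5]
R(0,3)∈J1 [8;3;5]
PS(7,6)∈J2 [8;3;6]
L+ [9;3;6]
PS(7,3)∈J2 [9;3;7]
P(8,7)∈J1 [9;4;7]
mobility = 24 − 8 − 7 = 9

M = 9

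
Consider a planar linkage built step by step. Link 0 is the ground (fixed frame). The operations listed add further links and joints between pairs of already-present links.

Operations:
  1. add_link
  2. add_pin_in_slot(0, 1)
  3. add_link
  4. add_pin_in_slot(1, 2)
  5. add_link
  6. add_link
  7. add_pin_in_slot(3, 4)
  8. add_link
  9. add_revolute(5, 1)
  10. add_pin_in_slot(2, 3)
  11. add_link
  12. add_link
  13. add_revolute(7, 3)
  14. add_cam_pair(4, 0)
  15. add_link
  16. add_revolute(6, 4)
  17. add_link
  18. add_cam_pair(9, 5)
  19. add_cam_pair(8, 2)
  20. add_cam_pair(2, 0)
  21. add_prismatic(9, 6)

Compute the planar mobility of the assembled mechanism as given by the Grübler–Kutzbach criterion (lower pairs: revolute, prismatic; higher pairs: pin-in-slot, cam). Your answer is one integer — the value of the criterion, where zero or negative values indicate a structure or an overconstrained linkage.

M = 11

[1;0;0] (link 0 is ground)
L+ [2;0;0]
PS(0,1)∈J2 [2;0;1]
L+ [3;0;1]
PS(1,2)∈J2 [3;0;2]
L+ [4;0;2]
L+ [5;0;2]
PS(3,4)∈J2 [5;0;3]
L+ [6;0;3]
R(5,1)∈J1 [6;1;3]
PS(2,3)∈J2 [6;1;4]
L+ [7;1;4]
L+ [8;1;4]
R(7,3)∈J1 [8;2;4]
C(4,0)∈J2 [8;2;5]
L+ [9;2;5]
R(6,4)∈J1 [9;3;5]
L+ [10;3;5]
C(9,5)∈J2 [10;3;6]
C(8,2)∈J2 [10;3;7]
C(2,0)∈J2 [10;3;8]
P(9,6)∈J1 [10;4;8]
mobility = 27 − 8 − 8 = 11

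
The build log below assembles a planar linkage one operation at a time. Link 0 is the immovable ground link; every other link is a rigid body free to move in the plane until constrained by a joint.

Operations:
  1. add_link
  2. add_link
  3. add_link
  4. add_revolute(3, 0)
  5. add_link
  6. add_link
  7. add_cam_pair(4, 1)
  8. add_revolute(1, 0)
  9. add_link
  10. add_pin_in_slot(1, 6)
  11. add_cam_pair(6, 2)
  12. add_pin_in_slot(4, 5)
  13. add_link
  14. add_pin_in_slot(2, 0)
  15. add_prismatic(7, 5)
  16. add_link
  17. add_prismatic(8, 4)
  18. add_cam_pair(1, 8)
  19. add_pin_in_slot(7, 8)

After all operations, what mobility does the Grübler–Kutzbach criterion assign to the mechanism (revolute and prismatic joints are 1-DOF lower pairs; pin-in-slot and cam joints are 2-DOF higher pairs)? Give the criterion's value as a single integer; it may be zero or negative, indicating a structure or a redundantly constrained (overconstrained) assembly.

M = 9

L=1 J1=0 J2=0
add link → L=2 J1=0 J2=0
add link → L=3 J1=0 J2=0
add link → L=4 J1=0 J2=0
R@3,0 dof=1 J1 → L=4 J1=1 J2=0
add link → L=5 J1=1 J2=0
add link → L=6 J1=1 J2=0
C@4,1 dof=2 J2 → L=6 J1=1 J2=1
R@1,0 dof=1 J1 → L=6 J1=2 J2=1
add link → L=7 J1=2 J2=1
PS@1,6 dof=2 J2 → L=7 J1=2 J2=2
C@6,2 dof=2 J2 → L=7 J1=2 J2=3
PS@4,5 dof=2 J2 → L=7 J1=2 J2=4
add link → L=8 J1=2 J2=4
PS@2,0 dof=2 J2 → L=8 J1=2 J2=5
P@7,5 dof=1 J1 → L=8 J1=3 J2=5
add link → L=9 J1=3 J2=5
P@8,4 dof=1 J1 → L=9 J1=4 J2=5
C@1,8 dof=2 J2 → L=9 J1=4 J2=6
PS@7,8 dof=2 J2 → L=9 J1=4 J2=7
M=3(L−1)−2J1−J2=3·8−2·4−7=9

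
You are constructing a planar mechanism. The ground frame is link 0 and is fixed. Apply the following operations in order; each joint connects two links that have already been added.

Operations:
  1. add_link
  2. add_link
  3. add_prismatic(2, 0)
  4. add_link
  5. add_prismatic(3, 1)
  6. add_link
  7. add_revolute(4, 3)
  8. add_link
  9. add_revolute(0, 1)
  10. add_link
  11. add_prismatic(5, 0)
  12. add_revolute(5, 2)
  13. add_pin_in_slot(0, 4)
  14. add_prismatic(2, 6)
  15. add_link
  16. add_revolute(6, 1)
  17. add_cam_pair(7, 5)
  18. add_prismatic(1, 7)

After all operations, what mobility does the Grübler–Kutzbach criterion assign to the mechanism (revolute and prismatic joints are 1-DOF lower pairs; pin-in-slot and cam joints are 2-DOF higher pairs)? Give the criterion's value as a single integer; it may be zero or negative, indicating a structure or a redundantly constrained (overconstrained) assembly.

M = 1

L=1 J1=0 J2=0
add link → L=2 J1=0 J2=0
add link → L=3 J1=0 J2=0
P@2,0 dof=1 J1 → L=3 J1=1 J2=0
add link → L=4 J1=1 J2=0
P@3,1 dof=1 J1 → L=4 J1=2 J2=0
add link → L=5 J1=2 J2=0
R@4,3 dof=1 J1 → L=5 J1=3 J2=0
add link → L=6 J1=3 J2=0
R@0,1 dof=1 J1 → L=6 J1=4 J2=0
add link → L=7 J1=4 J2=0
P@5,0 dof=1 J1 → L=7 J1=5 J2=0
R@5,2 dof=1 J1 → L=7 J1=6 J2=0
PS@0,4 dof=2 J2 → L=7 J1=6 J2=1
P@2,6 dof=1 J1 → L=7 J1=7 J2=1
add link → L=8 J1=7 J2=1
R@6,1 dof=1 J1 → L=8 J1=8 J2=1
C@7,5 dof=2 J2 → L=8 J1=8 J2=2
P@1,7 dof=1 J1 → L=8 J1=9 J2=2
M=3(L−1)−2J1−J2=3·7−2·9−2=1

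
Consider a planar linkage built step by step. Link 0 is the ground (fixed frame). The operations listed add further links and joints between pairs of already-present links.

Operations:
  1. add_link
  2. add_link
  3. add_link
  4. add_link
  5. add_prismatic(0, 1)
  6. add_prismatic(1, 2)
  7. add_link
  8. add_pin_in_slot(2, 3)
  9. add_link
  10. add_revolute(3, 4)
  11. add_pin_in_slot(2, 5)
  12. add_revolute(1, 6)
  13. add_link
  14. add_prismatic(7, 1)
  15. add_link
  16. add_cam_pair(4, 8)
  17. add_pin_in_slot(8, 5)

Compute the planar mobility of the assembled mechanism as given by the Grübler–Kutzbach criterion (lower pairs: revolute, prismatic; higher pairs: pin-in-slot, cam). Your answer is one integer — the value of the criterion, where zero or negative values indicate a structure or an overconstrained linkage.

link 0 = ground. State L|J1|J2 = 1|0|0
+link1  2|0|0
+link2  3|0|0
+link3  4|0|0
+link4  5|0|0
P(0,1) f=1→J1  5|1|0
P(1,2) f=1→J1  5|2|0
+link5  6|2|0
PS(2,3) f=2→J2  6|2|1
+link6  7|2|1
R(3,4) f=1→J1  7|3|1
PS(2,5) f=2→J2  7|3|2
R(1,6) f=1→J1  7|4|2
+link7  8|4|2
P(7,1) f=1→J1  8|5|2
+link8  9|5|2
C(4,8) f=2→J2  9|5|3
PS(8,5) f=2→J2  9|5|4
M = 3(9−1)−2·5−4 = 24−10−4 = 10

M = 10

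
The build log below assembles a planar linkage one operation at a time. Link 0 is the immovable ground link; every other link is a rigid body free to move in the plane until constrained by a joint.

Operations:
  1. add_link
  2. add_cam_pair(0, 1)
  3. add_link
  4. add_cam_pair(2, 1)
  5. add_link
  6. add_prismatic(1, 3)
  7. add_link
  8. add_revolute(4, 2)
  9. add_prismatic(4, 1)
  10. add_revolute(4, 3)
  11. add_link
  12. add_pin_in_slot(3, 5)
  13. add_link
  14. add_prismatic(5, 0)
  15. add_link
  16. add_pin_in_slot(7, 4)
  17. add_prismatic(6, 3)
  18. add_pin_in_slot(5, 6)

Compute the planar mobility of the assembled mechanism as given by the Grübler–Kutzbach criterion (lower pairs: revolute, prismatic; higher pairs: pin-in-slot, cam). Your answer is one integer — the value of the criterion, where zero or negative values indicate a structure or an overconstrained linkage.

M = 4

ground; <1,0,0>
#1 <2,0,0>
C:0↔1 J2 <2,0,1>
#2 <3,0,1>
C:2↔1 J2 <3,0,2>
#3 <4,0,2>
P:1↔3 J1 <4,1,2>
#4 <5,1,2>
R:4↔2 J1 <5,2,2>
P:4↔1 J1 <5,3,2>
R:4↔3 J1 <5,4,2>
#5 <6,4,2>
PS:3↔5 J2 <6,4,3>
#6 <7,4,3>
P:5↔0 J1 <7,5,3>
#7 <8,5,3>
PS:7↔4 J2 <8,5,4>
P:6↔3 J1 <8,6,4>
PS:5↔6 J2 <8,6,5>
3×7 − 2×6 − 1×5 = 4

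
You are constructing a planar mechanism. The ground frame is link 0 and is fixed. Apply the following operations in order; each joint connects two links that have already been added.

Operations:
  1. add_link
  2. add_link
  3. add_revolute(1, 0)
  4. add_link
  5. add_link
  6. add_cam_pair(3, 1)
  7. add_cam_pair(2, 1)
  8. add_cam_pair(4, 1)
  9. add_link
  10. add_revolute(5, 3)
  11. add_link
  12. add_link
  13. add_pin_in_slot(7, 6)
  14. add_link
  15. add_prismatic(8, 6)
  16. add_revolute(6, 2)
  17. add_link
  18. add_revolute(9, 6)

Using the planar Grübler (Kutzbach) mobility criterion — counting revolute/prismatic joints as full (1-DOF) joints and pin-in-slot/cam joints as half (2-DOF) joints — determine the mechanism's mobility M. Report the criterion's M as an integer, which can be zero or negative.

M = 13

L=1 J1=0 J2=0
add link → L=2 J1=0 J2=0
add link → L=3 J1=0 J2=0
R@1,0 dof=1 J1 → L=3 J1=1 J2=0
add link → L=4 J1=1 J2=0
add link → L=5 J1=1 J2=0
C@3,1 dof=2 J2 → L=5 J1=1 J2=1
C@2,1 dof=2 J2 → L=5 J1=1 J2=2
C@4,1 dof=2 J2 → L=5 J1=1 J2=3
add link → L=6 J1=1 J2=3
R@5,3 dof=1 J1 → L=6 J1=2 J2=3
add link → L=7 J1=2 J2=3
add link → L=8 J1=2 J2=3
PS@7,6 dof=2 J2 → L=8 J1=2 J2=4
add link → L=9 J1=2 J2=4
P@8,6 dof=1 J1 → L=9 J1=3 J2=4
R@6,2 dof=1 J1 → L=9 J1=4 J2=4
add link → L=10 J1=4 J2=4
R@9,6 dof=1 J1 → L=10 J1=5 J2=4
M=3(L−1)−2J1−J2=3·9−2·5−4=13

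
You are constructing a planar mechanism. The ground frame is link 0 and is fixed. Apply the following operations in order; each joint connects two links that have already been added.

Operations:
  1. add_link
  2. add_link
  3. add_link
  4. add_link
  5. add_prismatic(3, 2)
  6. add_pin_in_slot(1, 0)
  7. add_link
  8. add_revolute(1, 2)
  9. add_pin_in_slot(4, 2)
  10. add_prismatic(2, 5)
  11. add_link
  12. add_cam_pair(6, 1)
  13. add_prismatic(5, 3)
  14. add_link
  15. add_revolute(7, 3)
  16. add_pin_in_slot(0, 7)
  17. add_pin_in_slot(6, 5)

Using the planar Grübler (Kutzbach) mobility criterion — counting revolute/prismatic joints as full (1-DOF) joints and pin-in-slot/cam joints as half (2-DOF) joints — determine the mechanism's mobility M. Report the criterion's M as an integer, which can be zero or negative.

M = 6

ground; <1,0,0>
#1 <2,0,0>
#2 <3,0,0>
#3 <4,0,0>
#4 <5,0,0>
P:3↔2 J1 <5,1,0>
PS:1↔0 J2 <5,1,1>
#5 <6,1,1>
R:1↔2 J1 <6,2,1>
PS:4↔2 J2 <6,2,2>
P:2↔5 J1 <6,3,2>
#6 <7,3,2>
C:6↔1 J2 <7,3,3>
P:5↔3 J1 <7,4,3>
#7 <8,4,3>
R:7↔3 J1 <8,5,3>
PS:0↔7 J2 <8,5,4>
PS:6↔5 J2 <8,5,5>
3×7 − 2×5 − 1×5 = 6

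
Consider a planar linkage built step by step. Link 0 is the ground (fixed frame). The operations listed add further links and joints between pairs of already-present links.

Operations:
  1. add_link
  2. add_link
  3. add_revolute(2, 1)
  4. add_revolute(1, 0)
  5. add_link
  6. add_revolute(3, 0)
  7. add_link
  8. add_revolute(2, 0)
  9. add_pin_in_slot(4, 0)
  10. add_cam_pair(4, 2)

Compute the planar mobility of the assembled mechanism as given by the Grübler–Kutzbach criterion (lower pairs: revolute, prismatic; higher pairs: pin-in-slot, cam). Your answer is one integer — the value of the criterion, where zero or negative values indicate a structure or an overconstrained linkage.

L=1 J1=0 J2=0
add link → L=2 J1=0 J2=0
add link → L=3 J1=0 J2=0
R@2,1 dof=1 J1 → L=3 J1=1 J2=0
R@1,0 dof=1 J1 → L=3 J1=2 J2=0
add link → L=4 J1=2 J2=0
R@3,0 dof=1 J1 → L=4 J1=3 J2=0
add link → L=5 J1=3 J2=0
R@2,0 dof=1 J1 → L=5 J1=4 J2=0
PS@4,0 dof=2 J2 → L=5 J1=4 J2=1
C@4,2 dof=2 J2 → L=5 J1=4 J2=2
M=3(L−1)−2J1−J2=3·4−2·4−2=2

M = 2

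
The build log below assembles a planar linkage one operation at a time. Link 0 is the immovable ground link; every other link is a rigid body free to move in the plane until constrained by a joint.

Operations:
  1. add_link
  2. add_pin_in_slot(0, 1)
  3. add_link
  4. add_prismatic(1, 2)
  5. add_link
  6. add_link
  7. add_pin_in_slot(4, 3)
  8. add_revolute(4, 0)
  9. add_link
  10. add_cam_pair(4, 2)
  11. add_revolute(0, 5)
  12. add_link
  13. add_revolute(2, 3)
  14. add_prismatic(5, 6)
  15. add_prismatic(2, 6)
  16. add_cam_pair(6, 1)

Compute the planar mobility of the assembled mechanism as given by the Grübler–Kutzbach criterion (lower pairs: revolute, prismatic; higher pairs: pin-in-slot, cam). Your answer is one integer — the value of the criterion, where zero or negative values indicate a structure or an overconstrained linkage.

L=1 J1=0 J2=0
add link → L=2 J1=0 J2=0
PS@0,1 dof=2 J2 → L=2 J1=0 J2=1
add link → L=3 J1=0 J2=1
P@1,2 dof=1 J1 → L=3 J1=1 J2=1
add link → L=4 J1=1 J2=1
add link → L=5 J1=1 J2=1
PS@4,3 dof=2 J2 → L=5 J1=1 J2=2
R@4,0 dof=1 J1 → L=5 J1=2 J2=2
add link → L=6 J1=2 J2=2
C@4,2 dof=2 J2 → L=6 J1=2 J2=3
R@0,5 dof=1 J1 → L=6 J1=3 J2=3
add link → L=7 J1=3 J2=3
R@2,3 dof=1 J1 → L=7 J1=4 J2=3
P@5,6 dof=1 J1 → L=7 J1=5 J2=3
P@2,6 dof=1 J1 → L=7 J1=6 J2=3
C@6,1 dof=2 J2 → L=7 J1=6 J2=4
M=3(L−1)−2J1−J2=3·6−2·6−4=2

M = 2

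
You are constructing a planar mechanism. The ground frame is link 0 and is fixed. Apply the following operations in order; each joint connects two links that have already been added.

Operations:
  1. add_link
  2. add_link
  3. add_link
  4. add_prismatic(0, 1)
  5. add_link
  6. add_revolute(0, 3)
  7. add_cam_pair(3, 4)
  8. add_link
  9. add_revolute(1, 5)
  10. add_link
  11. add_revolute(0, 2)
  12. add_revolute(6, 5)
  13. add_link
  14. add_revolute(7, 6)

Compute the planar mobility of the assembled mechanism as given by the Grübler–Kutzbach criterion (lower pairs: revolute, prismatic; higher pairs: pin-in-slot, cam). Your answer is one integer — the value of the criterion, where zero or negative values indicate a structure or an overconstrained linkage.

M = 8

L=1 J1=0 J2=0
add link → L=2 J1=0 J2=0
add link → L=3 J1=0 J2=0
add link → L=4 J1=0 J2=0
P@0,1 dof=1 J1 → L=4 J1=1 J2=0
add link → L=5 J1=1 J2=0
R@0,3 dof=1 J1 → L=5 J1=2 J2=0
C@3,4 dof=2 J2 → L=5 J1=2 J2=1
add link → L=6 J1=2 J2=1
R@1,5 dof=1 J1 → L=6 J1=3 J2=1
add link → L=7 J1=3 J2=1
R@0,2 dof=1 J1 → L=7 J1=4 J2=1
R@6,5 dof=1 J1 → L=7 J1=5 J2=1
add link → L=8 J1=5 J2=1
R@7,6 dof=1 J1 → L=8 J1=6 J2=1
M=3(L−1)−2J1−J2=3·7−2·6−1=8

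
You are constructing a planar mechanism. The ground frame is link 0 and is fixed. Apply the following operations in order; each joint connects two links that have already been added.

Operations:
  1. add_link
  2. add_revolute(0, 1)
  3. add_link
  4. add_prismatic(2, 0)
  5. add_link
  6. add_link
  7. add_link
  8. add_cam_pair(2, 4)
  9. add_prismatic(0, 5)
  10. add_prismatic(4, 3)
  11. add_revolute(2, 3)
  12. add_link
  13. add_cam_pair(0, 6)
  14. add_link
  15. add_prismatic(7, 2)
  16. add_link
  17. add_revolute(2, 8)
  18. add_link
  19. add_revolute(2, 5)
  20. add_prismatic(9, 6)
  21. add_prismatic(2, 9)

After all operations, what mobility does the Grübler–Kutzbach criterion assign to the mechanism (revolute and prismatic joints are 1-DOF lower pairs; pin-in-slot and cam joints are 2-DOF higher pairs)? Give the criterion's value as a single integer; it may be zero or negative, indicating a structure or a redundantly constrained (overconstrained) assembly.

L=1 J1=0 J2=0
add link → L=2 J1=0 J2=0
R@0,1 dof=1 J1 → L=2 J1=1 J2=0
add link → L=3 J1=1 J2=0
P@2,0 dof=1 J1 → L=3 J1=2 J2=0
add link → L=4 J1=2 J2=0
add link → L=5 J1=2 J2=0
add link → L=6 J1=2 J2=0
C@2,4 dof=2 J2 → L=6 J1=2 J2=1
P@0,5 dof=1 J1 → L=6 J1=3 J2=1
P@4,3 dof=1 J1 → L=6 J1=4 J2=1
R@2,3 dof=1 J1 → L=6 J1=5 J2=1
add link → L=7 J1=5 J2=1
C@0,6 dof=2 J2 → L=7 J1=5 J2=2
add link → L=8 J1=5 J2=2
P@7,2 dof=1 J1 → L=8 J1=6 J2=2
add link → L=9 J1=6 J2=2
R@2,8 dof=1 J1 → L=9 J1=7 J2=2
add link → L=10 J1=7 J2=2
R@2,5 dof=1 J1 → L=10 J1=8 J2=2
P@9,6 dof=1 J1 → L=10 J1=9 J2=2
P@2,9 dof=1 J1 → L=10 J1=10 J2=2
M=3(L−1)−2J1−J2=3·9−2·10−2=5

M = 5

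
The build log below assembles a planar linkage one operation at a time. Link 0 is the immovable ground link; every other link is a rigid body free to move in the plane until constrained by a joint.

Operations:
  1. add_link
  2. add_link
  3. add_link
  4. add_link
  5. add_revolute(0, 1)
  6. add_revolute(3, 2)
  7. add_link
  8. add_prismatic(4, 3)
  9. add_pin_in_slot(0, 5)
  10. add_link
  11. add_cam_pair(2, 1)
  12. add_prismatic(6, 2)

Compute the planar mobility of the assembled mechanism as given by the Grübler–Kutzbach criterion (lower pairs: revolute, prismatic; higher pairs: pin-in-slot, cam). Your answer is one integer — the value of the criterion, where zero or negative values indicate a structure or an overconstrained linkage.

M = 8

link 0 = ground. State L|J1|J2 = 1|0|0
+link1  2|0|0
+link2  3|0|0
+link3  4|0|0
+link4  5|0|0
R(0,1) f=1→J1  5|1|0
R(3,2) f=1→J1  5|2|0
+link5  6|2|0
P(4,3) f=1→J1  6|3|0
PS(0,5) f=2→J2  6|3|1
+link6  7|3|1
C(2,1) f=2→J2  7|3|2
P(6,2) f=1→J1  7|4|2
M = 3(7−1)−2·4−2 = 18−8−2 = 8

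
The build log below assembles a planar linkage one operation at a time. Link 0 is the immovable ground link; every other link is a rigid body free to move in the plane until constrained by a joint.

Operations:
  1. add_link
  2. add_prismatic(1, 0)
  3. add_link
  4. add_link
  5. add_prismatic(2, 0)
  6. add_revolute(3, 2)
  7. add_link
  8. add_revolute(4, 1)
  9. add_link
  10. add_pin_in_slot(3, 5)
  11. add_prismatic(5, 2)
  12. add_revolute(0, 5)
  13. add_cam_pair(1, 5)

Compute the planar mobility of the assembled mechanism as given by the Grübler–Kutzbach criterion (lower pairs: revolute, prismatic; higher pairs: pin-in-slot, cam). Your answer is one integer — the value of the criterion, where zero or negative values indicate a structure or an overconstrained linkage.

link 0 = ground. State L|J1|J2 = 1|0|0
+link1  2|0|0
P(1,0) f=1→J1  2|1|0
+link2  3|1|0
+link3  4|1|0
P(2,0) f=1→J1  4|2|0
R(3,2) f=1→J1  4|3|0
+link4  5|3|0
R(4,1) f=1→J1  5|4|0
+link5  6|4|0
PS(3,5) f=2→J2  6|4|1
P(5,2) f=1→J1  6|5|1
R(0,5) f=1→J1  6|6|1
C(1,5) f=2→J2  6|6|2
M = 3(6−1)−2·6−2 = 15−12−2 = 1

M = 1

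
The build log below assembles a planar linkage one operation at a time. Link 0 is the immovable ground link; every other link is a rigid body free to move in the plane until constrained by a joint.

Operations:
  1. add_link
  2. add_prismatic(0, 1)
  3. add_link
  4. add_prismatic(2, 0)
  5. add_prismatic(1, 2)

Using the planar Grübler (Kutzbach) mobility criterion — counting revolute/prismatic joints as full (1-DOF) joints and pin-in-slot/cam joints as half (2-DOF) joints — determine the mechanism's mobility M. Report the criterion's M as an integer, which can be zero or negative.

M = 0

[1;0;0] (link 0 is ground)
L+ [2;0;0]
P(0,1)∈J1 [2;1;0]
L+ [3;1;0]
P(2,0)∈J1 [3;2;0]
P(1,2)∈J1 [3;3;0]
mobility = 6 − 6 − 0 = 0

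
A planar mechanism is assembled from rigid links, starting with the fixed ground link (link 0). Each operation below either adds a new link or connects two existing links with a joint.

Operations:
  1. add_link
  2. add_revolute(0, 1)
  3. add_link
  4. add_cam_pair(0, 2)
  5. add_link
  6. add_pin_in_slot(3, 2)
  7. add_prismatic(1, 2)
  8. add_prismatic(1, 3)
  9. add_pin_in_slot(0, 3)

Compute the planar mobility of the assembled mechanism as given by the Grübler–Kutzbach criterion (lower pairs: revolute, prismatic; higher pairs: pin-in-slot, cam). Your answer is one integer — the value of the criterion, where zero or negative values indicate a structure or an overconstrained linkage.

L=1 J1=0 J2=0
add link → L=2 J1=0 J2=0
R@0,1 dof=1 J1 → L=2 J1=1 J2=0
add link → L=3 J1=1 J2=0
C@0,2 dof=2 J2 → L=3 J1=1 J2=1
add link → L=4 J1=1 J2=1
PS@3,2 dof=2 J2 → L=4 J1=1 J2=2
P@1,2 dof=1 J1 → L=4 J1=2 J2=2
P@1,3 dof=1 J1 → L=4 J1=3 J2=2
PS@0,3 dof=2 J2 → L=4 J1=3 J2=3
M=3(L−1)−2J1−J2=3·3−2·3−3=0

M = 0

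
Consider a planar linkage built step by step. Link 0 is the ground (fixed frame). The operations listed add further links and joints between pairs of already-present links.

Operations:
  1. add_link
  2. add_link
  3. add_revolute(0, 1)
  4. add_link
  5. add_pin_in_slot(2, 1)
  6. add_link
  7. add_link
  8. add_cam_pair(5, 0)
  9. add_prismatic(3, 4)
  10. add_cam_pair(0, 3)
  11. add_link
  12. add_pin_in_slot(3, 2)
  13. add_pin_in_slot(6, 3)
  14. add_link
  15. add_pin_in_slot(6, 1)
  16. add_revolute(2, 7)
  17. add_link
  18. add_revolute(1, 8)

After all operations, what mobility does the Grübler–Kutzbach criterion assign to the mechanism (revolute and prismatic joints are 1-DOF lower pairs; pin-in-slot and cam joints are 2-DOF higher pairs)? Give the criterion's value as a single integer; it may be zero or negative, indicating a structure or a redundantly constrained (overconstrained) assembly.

L=1 J1=0 J2=0
add link → L=2 J1=0 J2=0
add link → L=3 J1=0 J2=0
R@0,1 dof=1 J1 → L=3 J1=1 J2=0
add link → L=4 J1=1 J2=0
PS@2,1 dof=2 J2 → L=4 J1=1 J2=1
add link → L=5 J1=1 J2=1
add link → L=6 J1=1 J2=1
C@5,0 dof=2 J2 → L=6 J1=1 J2=2
P@3,4 dof=1 J1 → L=6 J1=2 J2=2
C@0,3 dof=2 J2 → L=6 J1=2 J2=3
add link → L=7 J1=2 J2=3
PS@3,2 dof=2 J2 → L=7 J1=2 J2=4
PS@6,3 dof=2 J2 → L=7 J1=2 J2=5
add link → L=8 J1=2 J2=5
PS@6,1 dof=2 J2 → L=8 J1=2 J2=6
R@2,7 dof=1 J1 → L=8 J1=3 J2=6
add link → L=9 J1=3 J2=6
R@1,8 dof=1 J1 → L=9 J1=4 J2=6
M=3(L−1)−2J1−J2=3·8−2·4−6=10

M = 10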